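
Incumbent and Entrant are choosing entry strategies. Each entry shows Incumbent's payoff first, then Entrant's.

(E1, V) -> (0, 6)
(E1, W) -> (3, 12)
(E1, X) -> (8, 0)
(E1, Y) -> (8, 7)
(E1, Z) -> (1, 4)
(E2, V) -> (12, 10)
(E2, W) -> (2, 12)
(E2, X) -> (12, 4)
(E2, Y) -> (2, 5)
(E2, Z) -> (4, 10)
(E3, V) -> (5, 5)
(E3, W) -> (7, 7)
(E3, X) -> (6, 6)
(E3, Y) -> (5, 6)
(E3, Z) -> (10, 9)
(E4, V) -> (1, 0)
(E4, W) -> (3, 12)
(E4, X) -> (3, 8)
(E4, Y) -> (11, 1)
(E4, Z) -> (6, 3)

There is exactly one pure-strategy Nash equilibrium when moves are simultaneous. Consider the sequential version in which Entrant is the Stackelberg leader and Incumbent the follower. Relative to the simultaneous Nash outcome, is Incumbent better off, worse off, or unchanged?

Backward induction with Entrant moving first.
- V: Incumbent compares 0, 12, 5, 1 and picks E2; Entrant would get 10.
- W: Incumbent compares 3, 2, 7, 3 and picks E3; Entrant would get 7.
- X: Incumbent compares 8, 12, 6, 3 and picks E2; Entrant would get 4.
- Y: Incumbent compares 8, 2, 5, 11 and picks E4; Entrant would get 1.
- Z: Incumbent compares 1, 4, 10, 6 and picks E3; Entrant would get 9.
Maximizing over 10, 7, 4, 1, 9, Entrant chooses V. Subgame-perfect outcome: (E2, V) with payoffs (12, 10).
For the simultaneous game, intersect best replies.
Incumbent's best replies: V→E2; W→E3; X→E2; Y→E4; Z→E3.
Entrant's best replies: E1→W; E2→W; E3→Z; E4→W.
The unique mutual best reply is (E3, Z), giving (10, 9).
Incumbent earns 12 sequentially versus 10 at the Nash outcome: better off.

better off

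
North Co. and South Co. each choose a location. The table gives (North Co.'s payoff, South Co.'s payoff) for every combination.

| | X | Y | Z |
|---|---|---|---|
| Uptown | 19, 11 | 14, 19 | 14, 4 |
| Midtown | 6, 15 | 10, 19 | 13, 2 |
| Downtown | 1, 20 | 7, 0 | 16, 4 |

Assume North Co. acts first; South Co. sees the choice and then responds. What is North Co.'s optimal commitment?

Uptown

Work backward from South Co.'s decision.
- Uptown: BR = Y, leader payoff 14.
- Midtown: BR = Y, leader payoff 10.
- Downtown: BR = X, leader payoff 1.
Maximizing over 14, 10, 1, North Co. chooses Uptown. Subgame-perfect outcome: (Uptown, Y) with payoffs (14, 19).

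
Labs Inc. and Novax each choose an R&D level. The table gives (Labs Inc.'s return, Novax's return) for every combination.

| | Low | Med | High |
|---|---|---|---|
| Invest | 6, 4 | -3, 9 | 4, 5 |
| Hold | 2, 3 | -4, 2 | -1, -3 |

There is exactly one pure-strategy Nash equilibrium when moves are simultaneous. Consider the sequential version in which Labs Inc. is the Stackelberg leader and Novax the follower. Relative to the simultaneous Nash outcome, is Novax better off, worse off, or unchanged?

worse off

Novax best-responds to each possible Labs Inc. move:
- Invest: Novax compares 4, 9, 5 and picks Med; Labs Inc. would get -3.
- Hold: Novax compares 3, 2, -3 and picks Low; Labs Inc. would get 2.
Maximizing over -3, 2, Labs Inc. chooses Hold. Subgame-perfect outcome: (Hold, Low) with payoffs (2, 3).
For the simultaneous game, intersect best replies.
Labs Inc.'s best replies: Low→Invest; Med→Invest; High→Invest.
Novax's best replies: Invest→Med; Hold→Low.
The unique mutual best reply is (Invest, Med), giving (-3, 9).
Novax earns 3 sequentially versus 9 at the Nash outcome: worse off.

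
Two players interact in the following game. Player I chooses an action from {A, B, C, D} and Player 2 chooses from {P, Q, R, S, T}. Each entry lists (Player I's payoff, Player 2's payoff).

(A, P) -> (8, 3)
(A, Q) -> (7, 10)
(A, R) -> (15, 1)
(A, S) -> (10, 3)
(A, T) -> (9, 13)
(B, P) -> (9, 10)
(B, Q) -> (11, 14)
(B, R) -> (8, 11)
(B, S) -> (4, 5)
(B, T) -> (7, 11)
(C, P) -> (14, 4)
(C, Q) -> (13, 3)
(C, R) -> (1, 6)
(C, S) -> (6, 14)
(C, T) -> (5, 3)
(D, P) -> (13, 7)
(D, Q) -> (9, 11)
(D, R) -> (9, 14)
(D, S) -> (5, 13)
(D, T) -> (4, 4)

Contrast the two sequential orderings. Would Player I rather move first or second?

If Player I leads: Player 2's best replies are A→T, B→Q, C→S, D→R; Player I's induced payoffs 9, 11, 6, 9; outcome (B, Q), payoffs (11, 14).
If Player 2 leads: Player I's best replies are P→C, Q→C, R→A, S→A, T→A; Player 2's induced payoffs 4, 3, 1, 3, 13; outcome (A, T), payoffs (9, 13).
Player I gets 11 moving first and 9 moving second, so Player I prefers to move first.

first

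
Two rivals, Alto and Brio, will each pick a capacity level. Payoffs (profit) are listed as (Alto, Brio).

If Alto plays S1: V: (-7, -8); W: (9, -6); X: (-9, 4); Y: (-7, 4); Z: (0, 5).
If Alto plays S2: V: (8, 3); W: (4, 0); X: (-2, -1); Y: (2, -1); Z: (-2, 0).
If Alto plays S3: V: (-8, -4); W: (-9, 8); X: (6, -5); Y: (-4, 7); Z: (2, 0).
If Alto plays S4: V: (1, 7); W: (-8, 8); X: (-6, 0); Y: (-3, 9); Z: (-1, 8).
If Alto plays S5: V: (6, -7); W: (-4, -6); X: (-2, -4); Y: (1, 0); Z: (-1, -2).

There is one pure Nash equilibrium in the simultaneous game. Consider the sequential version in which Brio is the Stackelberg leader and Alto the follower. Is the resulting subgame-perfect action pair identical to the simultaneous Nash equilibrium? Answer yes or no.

yes

Alto best-responds to each possible Brio move:
- V: BR = S2, leader payoff 3.
- W: BR = S1, leader payoff -6.
- X: BR = S3, leader payoff -5.
- Y: BR = S2, leader payoff -1.
- Z: BR = S3, leader payoff 0.
Brio's induced payoffs are 3, -6, -5, -1, 0, so Brio commits to V. Subgame-perfect outcome: (S2, V) with payoffs (8, 3).
Under simultaneous play:
Alto's best replies: V→S2; W→S1; X→S3; Y→S2; Z→S3.
Brio's best replies: S1→Z; S2→V; S3→W; S4→Y; S5→Y.
Only (S2, V) has each player best-responding; Nash payoffs (8, 3).
Sequential outcome (S2, V) coincides with the Nash profile (S2, V).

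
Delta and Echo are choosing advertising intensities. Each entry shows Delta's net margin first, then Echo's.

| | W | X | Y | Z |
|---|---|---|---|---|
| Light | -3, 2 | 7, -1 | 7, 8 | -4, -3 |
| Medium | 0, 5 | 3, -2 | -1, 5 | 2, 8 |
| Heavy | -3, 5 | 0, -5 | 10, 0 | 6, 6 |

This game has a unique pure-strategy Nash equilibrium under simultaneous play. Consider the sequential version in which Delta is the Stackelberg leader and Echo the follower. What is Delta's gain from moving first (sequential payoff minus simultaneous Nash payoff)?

1

Solve by backward induction (Delta leads).
- Light: BR = Y, leader payoff 7.
- Medium: BR = Z, leader payoff 2.
- Heavy: BR = Z, leader payoff 6.
Among 7, 2, 6, the best is 7 at Light. Subgame-perfect outcome: (Light, Y) with payoffs (7, 8).
Under simultaneous play:
Delta's best replies: W→Medium; X→Light; Y→Heavy; Z→Heavy.
Echo's best replies: Light→Y; Medium→Z; Heavy→Z.
Only (Heavy, Z) has each player best-responding; Nash payoffs (6, 6).
Delta's commitment gain: 7 − 6 = 1.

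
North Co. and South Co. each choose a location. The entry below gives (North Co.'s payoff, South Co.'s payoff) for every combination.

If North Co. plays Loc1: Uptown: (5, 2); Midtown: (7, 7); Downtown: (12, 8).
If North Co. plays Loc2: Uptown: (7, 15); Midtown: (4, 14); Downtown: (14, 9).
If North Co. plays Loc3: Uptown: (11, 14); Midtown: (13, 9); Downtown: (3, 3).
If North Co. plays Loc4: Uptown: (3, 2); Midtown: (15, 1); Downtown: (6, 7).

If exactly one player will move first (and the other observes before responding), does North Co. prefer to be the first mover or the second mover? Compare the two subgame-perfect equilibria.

first

If North Co. leads: South Co.'s best replies are Loc1→Downtown, Loc2→Uptown, Loc3→Uptown, Loc4→Downtown; North Co.'s induced payoffs 12, 7, 11, 6; outcome (Loc1, Downtown), payoffs (12, 8).
If South Co. leads: North Co.'s best replies are Uptown→Loc3, Midtown→Loc4, Downtown→Loc2; South Co.'s induced payoffs 14, 1, 9; outcome (Loc3, Uptown), payoffs (11, 14).
North Co. gets 12 moving first and 11 moving second, so North Co. prefers to move first.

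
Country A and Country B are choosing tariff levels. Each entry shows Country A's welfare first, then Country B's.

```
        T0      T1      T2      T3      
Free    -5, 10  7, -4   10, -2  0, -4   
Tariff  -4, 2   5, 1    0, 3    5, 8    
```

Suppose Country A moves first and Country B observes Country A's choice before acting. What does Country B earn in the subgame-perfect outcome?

Work backward from Country B's decision.
- Free: Country B compares 10, -4, -2, -4 and picks T0; Country A would get -5.
- Tariff: Country B compares 2, 1, 3, 8 and picks T3; Country A would get 5.
Country A's induced payoffs are -5, 5, so Country A commits to Tariff. Subgame-perfect outcome: (Tariff, T3) with payoffs (5, 8).

8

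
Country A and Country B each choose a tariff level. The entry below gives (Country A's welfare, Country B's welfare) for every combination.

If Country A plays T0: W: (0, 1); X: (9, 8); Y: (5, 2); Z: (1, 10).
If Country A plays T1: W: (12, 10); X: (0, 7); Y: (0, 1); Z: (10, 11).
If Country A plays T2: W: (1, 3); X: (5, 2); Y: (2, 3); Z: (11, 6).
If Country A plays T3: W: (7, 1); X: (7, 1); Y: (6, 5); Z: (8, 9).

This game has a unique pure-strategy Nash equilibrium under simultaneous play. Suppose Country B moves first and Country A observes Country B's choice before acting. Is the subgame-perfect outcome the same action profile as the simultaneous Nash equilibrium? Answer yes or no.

Backward induction with Country B moving first.
- W → Country A plays T1 (best of 0, 12, 1, 7); Country B gets 10.
- X → Country A plays T0 (best of 9, 0, 5, 7); Country B gets 8.
- Y → Country A plays T3 (best of 5, 0, 2, 6); Country B gets 5.
- Z → Country A plays T2 (best of 1, 10, 11, 8); Country B gets 6.
Among 10, 8, 5, 6, the best is 10 at W. Subgame-perfect outcome: (T1, W) with payoffs (12, 10).
Now find the simultaneous Nash equilibrium.
Country A's best replies: W→T1; X→T0; Y→T3; Z→T2.
Country B's best replies: T0→Z; T1→Z; T2→Z; T3→Z.
Only (T2, Z) has each player best-responding; Nash payoffs (11, 6).
Sequential outcome (T1, W) differs from the Nash profile (T2, Z).

no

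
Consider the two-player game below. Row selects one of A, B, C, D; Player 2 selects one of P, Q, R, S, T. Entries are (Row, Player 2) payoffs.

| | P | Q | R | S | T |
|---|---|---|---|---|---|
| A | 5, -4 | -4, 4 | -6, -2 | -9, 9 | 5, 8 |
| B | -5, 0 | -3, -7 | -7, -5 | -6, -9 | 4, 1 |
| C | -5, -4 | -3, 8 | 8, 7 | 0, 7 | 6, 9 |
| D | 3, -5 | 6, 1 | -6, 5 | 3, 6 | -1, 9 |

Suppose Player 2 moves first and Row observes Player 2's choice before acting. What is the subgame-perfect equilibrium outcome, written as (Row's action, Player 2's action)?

(C, T)

Work backward from Row's decision.
- P: BR = A, leader payoff -4.
- Q: BR = D, leader payoff 1.
- R: BR = C, leader payoff 7.
- S: BR = D, leader payoff 6.
- T: BR = C, leader payoff 9.
Among -4, 1, 7, 6, 9, the best is 9 at T. Subgame-perfect outcome: (C, T) with payoffs (6, 9).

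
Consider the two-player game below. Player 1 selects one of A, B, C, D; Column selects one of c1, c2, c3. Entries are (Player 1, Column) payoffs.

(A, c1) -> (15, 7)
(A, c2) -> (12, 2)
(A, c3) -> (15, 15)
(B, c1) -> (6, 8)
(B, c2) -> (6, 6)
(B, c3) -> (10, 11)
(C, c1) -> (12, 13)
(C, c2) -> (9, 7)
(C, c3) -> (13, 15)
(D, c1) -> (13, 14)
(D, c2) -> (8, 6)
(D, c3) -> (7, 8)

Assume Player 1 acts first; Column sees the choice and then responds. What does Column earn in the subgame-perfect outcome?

Solve by backward induction (Player 1 leads).
- A: Column compares 7, 2, 15 and picks c3; Player 1 would get 15.
- B: Column compares 8, 6, 11 and picks c3; Player 1 would get 10.
- C: Column compares 13, 7, 15 and picks c3; Player 1 would get 13.
- D: Column compares 14, 6, 8 and picks c1; Player 1 would get 13.
Player 1's induced payoffs are 15, 10, 13, 13, so Player 1 commits to A. Subgame-perfect outcome: (A, c3) with payoffs (15, 15).

15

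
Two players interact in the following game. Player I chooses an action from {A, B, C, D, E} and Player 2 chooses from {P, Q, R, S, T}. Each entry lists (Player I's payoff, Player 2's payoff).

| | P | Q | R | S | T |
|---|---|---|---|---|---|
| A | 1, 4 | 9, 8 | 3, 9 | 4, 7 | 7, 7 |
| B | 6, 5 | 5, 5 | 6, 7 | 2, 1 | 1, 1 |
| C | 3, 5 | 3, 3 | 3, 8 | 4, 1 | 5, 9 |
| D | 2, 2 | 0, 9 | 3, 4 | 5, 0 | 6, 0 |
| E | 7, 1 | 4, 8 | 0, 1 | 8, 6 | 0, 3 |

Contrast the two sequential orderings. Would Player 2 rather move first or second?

If Player I leads: Player 2's best replies are A→R, B→R, C→T, D→Q, E→Q; Player I's induced payoffs 3, 6, 5, 0, 4; outcome (B, R), payoffs (6, 7).
If Player 2 leads: Player I's best replies are P→E, Q→A, R→B, S→E, T→A; Player 2's induced payoffs 1, 8, 7, 6, 7; outcome (A, Q), payoffs (9, 8).
Player 2 gets 8 moving first and 7 moving second, so Player 2 prefers to move first.

first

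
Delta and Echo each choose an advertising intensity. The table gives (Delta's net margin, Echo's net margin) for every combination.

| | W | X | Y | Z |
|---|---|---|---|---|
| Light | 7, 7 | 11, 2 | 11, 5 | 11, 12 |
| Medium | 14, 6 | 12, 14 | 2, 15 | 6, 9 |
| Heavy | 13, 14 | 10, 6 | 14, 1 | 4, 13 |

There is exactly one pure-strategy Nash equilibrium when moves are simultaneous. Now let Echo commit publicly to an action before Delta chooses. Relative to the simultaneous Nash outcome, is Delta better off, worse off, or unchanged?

better off

Work backward from Delta's decision.
- W: Delta compares 7, 14, 13 and picks Medium; Echo would get 6.
- X: Delta compares 11, 12, 10 and picks Medium; Echo would get 14.
- Y: Delta compares 11, 2, 14 and picks Heavy; Echo would get 1.
- Z: Delta compares 11, 6, 4 and picks Light; Echo would get 12.
Among 6, 14, 1, 12, the best is 14 at X. Subgame-perfect outcome: (Medium, X) with payoffs (12, 14).
Now find the simultaneous Nash equilibrium.
Delta's best replies: W→Medium; X→Medium; Y→Heavy; Z→Light.
Echo's best replies: Light→Z; Medium→Y; Heavy→W.
Only (Light, Z) has each player best-responding; Nash payoffs (11, 12).
Delta earns 12 sequentially versus 11 at the Nash outcome: better off.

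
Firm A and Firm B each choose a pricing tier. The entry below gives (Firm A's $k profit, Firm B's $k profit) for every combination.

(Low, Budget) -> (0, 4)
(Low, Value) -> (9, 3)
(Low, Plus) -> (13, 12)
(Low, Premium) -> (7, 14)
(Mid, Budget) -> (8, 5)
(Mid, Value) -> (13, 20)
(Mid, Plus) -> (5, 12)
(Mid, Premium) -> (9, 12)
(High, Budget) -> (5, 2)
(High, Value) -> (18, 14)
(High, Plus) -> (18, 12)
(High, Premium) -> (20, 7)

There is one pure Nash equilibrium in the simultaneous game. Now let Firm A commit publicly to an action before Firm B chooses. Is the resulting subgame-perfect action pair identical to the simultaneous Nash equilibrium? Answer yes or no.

yes

Solve by backward induction (Firm A leads).
- Low → Firm B plays Premium (best of 4, 3, 12, 14); Firm A gets 7.
- Mid → Firm B plays Value (best of 5, 20, 12, 12); Firm A gets 13.
- High → Firm B plays Value (best of 2, 14, 12, 7); Firm A gets 18.
Firm A's induced payoffs are 7, 13, 18, so Firm A commits to High. Subgame-perfect outcome: (High, Value) with payoffs (18, 14).
Now find the simultaneous Nash equilibrium.
Firm A's best replies: Budget→Mid; Value→High; Plus→High; Premium→High.
Firm B's best replies: Low→Premium; Mid→Value; High→Value.
Only (High, Value) has each player best-responding; Nash payoffs (18, 14).
Sequential outcome (High, Value) coincides with the Nash profile (High, Value).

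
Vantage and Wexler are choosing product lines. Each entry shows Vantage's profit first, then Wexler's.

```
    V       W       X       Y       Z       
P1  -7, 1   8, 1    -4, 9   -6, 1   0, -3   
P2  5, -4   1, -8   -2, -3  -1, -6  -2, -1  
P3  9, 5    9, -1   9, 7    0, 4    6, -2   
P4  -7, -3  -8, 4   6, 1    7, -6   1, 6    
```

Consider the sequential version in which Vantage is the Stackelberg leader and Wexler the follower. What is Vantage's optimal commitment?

P3

Work backward from Wexler's decision.
- P1: Wexler compares 1, 1, 9, 1, -3 and picks X; Vantage would get -4.
- P2: Wexler compares -4, -8, -3, -6, -1 and picks Z; Vantage would get -2.
- P3: Wexler compares 5, -1, 7, 4, -2 and picks X; Vantage would get 9.
- P4: Wexler compares -3, 4, 1, -6, 6 and picks Z; Vantage would get 1.
Maximizing over -4, -2, 9, 1, Vantage chooses P3. Subgame-perfect outcome: (P3, X) with payoffs (9, 7).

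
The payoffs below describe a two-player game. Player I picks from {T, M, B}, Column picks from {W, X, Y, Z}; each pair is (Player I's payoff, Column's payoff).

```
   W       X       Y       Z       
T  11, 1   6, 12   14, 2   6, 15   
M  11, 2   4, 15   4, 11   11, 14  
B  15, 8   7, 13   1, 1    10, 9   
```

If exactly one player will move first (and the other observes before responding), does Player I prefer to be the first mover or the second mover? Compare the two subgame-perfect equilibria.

If Player I leads: Column's best replies are T→Z, M→X, B→X; Player I's induced payoffs 6, 4, 7; outcome (B, X), payoffs (7, 13).
If Column leads: Player I's best replies are W→B, X→B, Y→T, Z→M; Column's induced payoffs 8, 13, 2, 14; outcome (M, Z), payoffs (11, 14).
Player I gets 7 moving first and 11 moving second, so Player I prefers to move second.

second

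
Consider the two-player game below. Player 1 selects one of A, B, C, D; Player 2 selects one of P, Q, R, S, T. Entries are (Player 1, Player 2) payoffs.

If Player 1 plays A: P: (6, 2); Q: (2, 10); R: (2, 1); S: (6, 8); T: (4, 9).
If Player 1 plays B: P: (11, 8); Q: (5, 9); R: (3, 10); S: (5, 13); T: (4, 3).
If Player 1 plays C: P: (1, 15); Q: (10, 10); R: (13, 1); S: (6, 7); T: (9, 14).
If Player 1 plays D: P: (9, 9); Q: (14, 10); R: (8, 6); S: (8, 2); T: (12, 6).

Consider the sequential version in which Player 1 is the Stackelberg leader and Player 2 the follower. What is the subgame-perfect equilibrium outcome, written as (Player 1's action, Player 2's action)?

Solve by backward induction (Player 1 leads).
- A: BR = Q, leader payoff 2.
- B: BR = S, leader payoff 5.
- C: BR = P, leader payoff 1.
- D: BR = Q, leader payoff 14.
Among 2, 5, 1, 14, the best is 14 at D. Subgame-perfect outcome: (D, Q) with payoffs (14, 10).

(D, Q)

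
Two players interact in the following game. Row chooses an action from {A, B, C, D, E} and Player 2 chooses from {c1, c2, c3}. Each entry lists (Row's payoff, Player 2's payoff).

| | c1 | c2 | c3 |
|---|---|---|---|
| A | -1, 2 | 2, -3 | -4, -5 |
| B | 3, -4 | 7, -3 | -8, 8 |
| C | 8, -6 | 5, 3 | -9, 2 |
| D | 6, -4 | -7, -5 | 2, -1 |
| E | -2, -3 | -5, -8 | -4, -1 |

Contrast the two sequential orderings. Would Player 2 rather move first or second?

second

If Row leads: Player 2's best replies are A→c1, B→c3, C→c2, D→c3, E→c3; Row's induced payoffs -1, -8, 5, 2, -4; outcome (C, c2), payoffs (5, 3).
If Player 2 leads: Row's best replies are c1→C, c2→B, c3→D; Player 2's induced payoffs -6, -3, -1; outcome (D, c3), payoffs (2, -1).
Player 2 gets -1 moving first and 3 moving second, so Player 2 prefers to move second.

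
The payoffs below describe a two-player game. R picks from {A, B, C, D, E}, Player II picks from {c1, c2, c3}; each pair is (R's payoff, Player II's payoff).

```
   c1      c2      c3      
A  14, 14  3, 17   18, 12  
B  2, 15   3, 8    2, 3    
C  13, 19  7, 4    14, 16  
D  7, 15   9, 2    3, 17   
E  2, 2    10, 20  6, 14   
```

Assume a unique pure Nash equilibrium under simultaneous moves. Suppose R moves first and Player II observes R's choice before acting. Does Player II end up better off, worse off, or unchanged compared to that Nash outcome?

worse off

Solve by backward induction (R leads).
- A: BR = c2, leader payoff 3.
- B: BR = c1, leader payoff 2.
- C: BR = c1, leader payoff 13.
- D: BR = c3, leader payoff 3.
- E: BR = c2, leader payoff 10.
Maximizing over 3, 2, 13, 3, 10, R chooses C. Subgame-perfect outcome: (C, c1) with payoffs (13, 19).
For the simultaneous game, intersect best replies.
R's best replies: c1→A; c2→E; c3→A.
Player II's best replies: A→c2; B→c1; C→c1; D→c3; E→c2.
Only (E, c2) has each player best-responding; Nash payoffs (10, 20).
Player II earns 19 sequentially versus 20 at the Nash outcome: worse off.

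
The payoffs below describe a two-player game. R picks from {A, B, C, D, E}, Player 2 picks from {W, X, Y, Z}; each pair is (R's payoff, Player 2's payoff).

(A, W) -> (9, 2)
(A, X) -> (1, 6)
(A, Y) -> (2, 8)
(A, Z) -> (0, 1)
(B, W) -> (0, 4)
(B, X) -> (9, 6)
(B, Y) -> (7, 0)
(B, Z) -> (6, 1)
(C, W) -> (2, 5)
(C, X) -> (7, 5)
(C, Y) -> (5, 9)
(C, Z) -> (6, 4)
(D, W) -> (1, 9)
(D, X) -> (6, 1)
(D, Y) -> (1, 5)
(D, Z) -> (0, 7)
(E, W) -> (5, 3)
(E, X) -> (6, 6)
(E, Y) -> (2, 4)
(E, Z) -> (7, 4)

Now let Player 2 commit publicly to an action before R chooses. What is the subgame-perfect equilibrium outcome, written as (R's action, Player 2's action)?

(B, X)

Solve by backward induction (Player 2 leads).
- W: R compares 9, 0, 2, 1, 5 and picks A; Player 2 would get 2.
- X: R compares 1, 9, 7, 6, 6 and picks B; Player 2 would get 6.
- Y: R compares 2, 7, 5, 1, 2 and picks B; Player 2 would get 0.
- Z: R compares 0, 6, 6, 0, 7 and picks E; Player 2 would get 4.
Player 2's induced payoffs are 2, 6, 0, 4, so Player 2 commits to X. Subgame-perfect outcome: (B, X) with payoffs (9, 6).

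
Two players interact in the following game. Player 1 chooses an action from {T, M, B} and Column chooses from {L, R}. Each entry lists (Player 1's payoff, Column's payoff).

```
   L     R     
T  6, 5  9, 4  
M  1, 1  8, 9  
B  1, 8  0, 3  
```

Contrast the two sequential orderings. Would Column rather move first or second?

If Player 1 leads: Column's best replies are T→L, M→R, B→L; Player 1's induced payoffs 6, 8, 1; outcome (M, R), payoffs (8, 9).
If Column leads: Player 1's best replies are L→T, R→T; Column's induced payoffs 5, 4; outcome (T, L), payoffs (6, 5).
Column gets 5 moving first and 9 moving second, so Column prefers to move second.

second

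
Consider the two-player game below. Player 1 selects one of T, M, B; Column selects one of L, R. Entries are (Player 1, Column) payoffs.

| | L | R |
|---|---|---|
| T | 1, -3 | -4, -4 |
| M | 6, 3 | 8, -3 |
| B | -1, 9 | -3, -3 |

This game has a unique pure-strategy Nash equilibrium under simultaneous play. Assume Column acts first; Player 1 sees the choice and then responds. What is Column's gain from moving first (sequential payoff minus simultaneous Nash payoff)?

Backward induction with Column moving first.
- L: Player 1 compares 1, 6, -1 and picks M; Column would get 3.
- R: Player 1 compares -4, 8, -3 and picks M; Column would get -3.
Among 3, -3, the best is 3 at L. Subgame-perfect outcome: (M, L) with payoffs (6, 3).
For the simultaneous game, intersect best replies.
Player 1's best replies: L→M; R→M.
Column's best replies: T→L; M→L; B→L.
Only (M, L) has each player best-responding; Nash payoffs (6, 3).
Column's commitment gain: 3 − 3 = 0.

0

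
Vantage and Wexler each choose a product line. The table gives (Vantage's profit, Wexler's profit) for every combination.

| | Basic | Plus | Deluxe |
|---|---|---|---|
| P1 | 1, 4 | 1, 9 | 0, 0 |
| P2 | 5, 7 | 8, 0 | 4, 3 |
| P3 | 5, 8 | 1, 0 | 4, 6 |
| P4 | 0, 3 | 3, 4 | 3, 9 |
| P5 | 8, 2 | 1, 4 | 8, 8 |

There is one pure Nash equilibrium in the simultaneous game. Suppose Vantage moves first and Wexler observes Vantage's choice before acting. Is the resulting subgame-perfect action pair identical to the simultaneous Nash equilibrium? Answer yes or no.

yes

Work backward from Wexler's decision.
- P1: Wexler compares 4, 9, 0 and picks Plus; Vantage would get 1.
- P2: Wexler compares 7, 0, 3 and picks Basic; Vantage would get 5.
- P3: Wexler compares 8, 0, 6 and picks Basic; Vantage would get 5.
- P4: Wexler compares 3, 4, 9 and picks Deluxe; Vantage would get 3.
- P5: Wexler compares 2, 4, 8 and picks Deluxe; Vantage would get 8.
Maximizing over 1, 5, 5, 3, 8, Vantage chooses P5. Subgame-perfect outcome: (P5, Deluxe) with payoffs (8, 8).
For the simultaneous game, intersect best replies.
Vantage's best replies: Basic→P5; Plus→P2; Deluxe→P5.
Wexler's best replies: P1→Plus; P2→Basic; P3→Basic; P4→Deluxe; P5→Deluxe.
The unique mutual best reply is (P5, Deluxe), giving (8, 8).
Sequential outcome (P5, Deluxe) coincides with the Nash profile (P5, Deluxe).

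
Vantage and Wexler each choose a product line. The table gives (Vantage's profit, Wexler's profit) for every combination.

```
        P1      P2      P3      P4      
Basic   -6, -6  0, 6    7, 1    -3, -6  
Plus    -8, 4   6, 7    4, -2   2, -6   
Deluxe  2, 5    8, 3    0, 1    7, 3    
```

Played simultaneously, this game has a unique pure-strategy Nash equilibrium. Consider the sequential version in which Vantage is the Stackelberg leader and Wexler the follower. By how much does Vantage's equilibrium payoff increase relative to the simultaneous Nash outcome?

4

Work backward from Wexler's decision.
- Basic: Wexler compares -6, 6, 1, -6 and picks P2; Vantage would get 0.
- Plus: Wexler compares 4, 7, -2, -6 and picks P2; Vantage would get 6.
- Deluxe: Wexler compares 5, 3, 1, 3 and picks P1; Vantage would get 2.
Maximizing over 0, 6, 2, Vantage chooses Plus. Subgame-perfect outcome: (Plus, P2) with payoffs (6, 7).
Under simultaneous play:
Vantage's best replies: P1→Deluxe; P2→Deluxe; P3→Basic; P4→Deluxe.
Wexler's best replies: Basic→P2; Plus→P2; Deluxe→P1.
The unique mutual best reply is (Deluxe, P1), giving (2, 5).
Vantage's commitment gain: 6 − 2 = 4.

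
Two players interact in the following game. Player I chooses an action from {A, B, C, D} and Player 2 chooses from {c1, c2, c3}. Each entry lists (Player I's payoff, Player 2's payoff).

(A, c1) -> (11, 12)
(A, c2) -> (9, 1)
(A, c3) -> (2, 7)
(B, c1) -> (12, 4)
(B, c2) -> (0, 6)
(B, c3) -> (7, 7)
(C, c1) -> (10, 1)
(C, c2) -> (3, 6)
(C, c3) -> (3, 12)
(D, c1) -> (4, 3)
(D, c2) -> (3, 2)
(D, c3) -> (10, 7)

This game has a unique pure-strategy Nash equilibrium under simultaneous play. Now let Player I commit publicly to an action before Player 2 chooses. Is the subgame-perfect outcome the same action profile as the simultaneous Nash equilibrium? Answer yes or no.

no

Solve by backward induction (Player I leads).
- A → Player 2 plays c1 (best of 12, 1, 7); Player I gets 11.
- B → Player 2 plays c3 (best of 4, 6, 7); Player I gets 7.
- C → Player 2 plays c3 (best of 1, 6, 12); Player I gets 3.
- D → Player 2 plays c3 (best of 3, 2, 7); Player I gets 10.
Among 11, 7, 3, 10, the best is 11 at A. Subgame-perfect outcome: (A, c1) with payoffs (11, 12).
Now find the simultaneous Nash equilibrium.
Player I's best replies: c1→B; c2→A; c3→D.
Player 2's best replies: A→c1; B→c3; C→c3; D→c3.
Only (D, c3) has each player best-responding; Nash payoffs (10, 7).
Sequential outcome (A, c1) differs from the Nash profile (D, c3).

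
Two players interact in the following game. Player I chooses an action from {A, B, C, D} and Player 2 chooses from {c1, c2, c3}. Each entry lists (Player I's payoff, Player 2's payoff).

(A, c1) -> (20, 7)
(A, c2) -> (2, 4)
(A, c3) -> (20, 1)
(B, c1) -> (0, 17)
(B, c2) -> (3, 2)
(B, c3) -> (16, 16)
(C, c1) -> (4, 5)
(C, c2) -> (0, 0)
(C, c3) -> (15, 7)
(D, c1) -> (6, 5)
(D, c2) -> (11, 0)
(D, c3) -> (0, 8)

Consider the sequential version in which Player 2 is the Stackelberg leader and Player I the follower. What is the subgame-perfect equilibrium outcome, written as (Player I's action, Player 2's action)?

(A, c1)

Work backward from Player I's decision.
- c1 → Player I plays A (best of 20, 0, 4, 6); Player 2 gets 7.
- c2 → Player I plays D (best of 2, 3, 0, 11); Player 2 gets 0.
- c3 → Player I plays A (best of 20, 16, 15, 0); Player 2 gets 1.
Maximizing over 7, 0, 1, Player 2 chooses c1. Subgame-perfect outcome: (A, c1) with payoffs (20, 7).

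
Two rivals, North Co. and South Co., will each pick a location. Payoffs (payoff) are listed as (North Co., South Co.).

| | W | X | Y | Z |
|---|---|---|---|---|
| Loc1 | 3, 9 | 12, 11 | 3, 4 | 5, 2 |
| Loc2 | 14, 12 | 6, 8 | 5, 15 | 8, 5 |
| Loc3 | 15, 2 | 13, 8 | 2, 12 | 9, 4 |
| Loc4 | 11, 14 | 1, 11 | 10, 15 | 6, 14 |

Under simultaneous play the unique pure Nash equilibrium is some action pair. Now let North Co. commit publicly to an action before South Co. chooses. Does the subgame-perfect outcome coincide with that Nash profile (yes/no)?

South Co. best-responds to each possible North Co. move:
- Loc1: South Co. compares 9, 11, 4, 2 and picks X; North Co. would get 12.
- Loc2: South Co. compares 12, 8, 15, 5 and picks Y; North Co. would get 5.
- Loc3: South Co. compares 2, 8, 12, 4 and picks Y; North Co. would get 2.
- Loc4: South Co. compares 14, 11, 15, 14 and picks Y; North Co. would get 10.
North Co.'s induced payoffs are 12, 5, 2, 10, so North Co. commits to Loc1. Subgame-perfect outcome: (Loc1, X) with payoffs (12, 11).
For the simultaneous game, intersect best replies.
North Co.'s best replies: W→Loc3; X→Loc3; Y→Loc4; Z→Loc3.
South Co.'s best replies: Loc1→X; Loc2→Y; Loc3→Y; Loc4→Y.
Only (Loc4, Y) has each player best-responding; Nash payoffs (10, 15).
Sequential outcome (Loc1, X) differs from the Nash profile (Loc4, Y).

no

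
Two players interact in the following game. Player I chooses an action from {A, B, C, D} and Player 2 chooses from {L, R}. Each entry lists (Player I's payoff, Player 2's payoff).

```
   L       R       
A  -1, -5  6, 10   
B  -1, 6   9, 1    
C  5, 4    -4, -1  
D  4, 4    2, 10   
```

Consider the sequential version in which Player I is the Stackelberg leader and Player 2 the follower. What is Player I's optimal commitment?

Player 2 best-responds to each possible Player I move:
- A: Player 2 compares -5, 10 and picks R; Player I would get 6.
- B: Player 2 compares 6, 1 and picks L; Player I would get -1.
- C: Player 2 compares 4, -1 and picks L; Player I would get 5.
- D: Player 2 compares 4, 10 and picks R; Player I would get 2.
Player I's induced payoffs are 6, -1, 5, 2, so Player I commits to A. Subgame-perfect outcome: (A, R) with payoffs (6, 10).

A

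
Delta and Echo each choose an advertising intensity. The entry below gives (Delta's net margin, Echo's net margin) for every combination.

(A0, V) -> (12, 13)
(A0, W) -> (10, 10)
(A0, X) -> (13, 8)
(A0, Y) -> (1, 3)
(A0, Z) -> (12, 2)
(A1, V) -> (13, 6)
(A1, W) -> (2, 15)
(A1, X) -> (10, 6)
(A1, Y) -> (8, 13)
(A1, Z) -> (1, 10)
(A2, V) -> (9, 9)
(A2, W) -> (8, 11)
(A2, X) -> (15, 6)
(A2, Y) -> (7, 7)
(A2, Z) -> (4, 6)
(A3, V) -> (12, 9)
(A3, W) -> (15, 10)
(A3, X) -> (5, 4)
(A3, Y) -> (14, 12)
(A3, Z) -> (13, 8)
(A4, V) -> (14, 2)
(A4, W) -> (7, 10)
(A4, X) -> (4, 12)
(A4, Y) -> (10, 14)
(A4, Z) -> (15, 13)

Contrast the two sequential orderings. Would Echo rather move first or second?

If Delta leads: Echo's best replies are A0→V, A1→W, A2→W, A3→Y, A4→Y; Delta's induced payoffs 12, 2, 8, 14, 10; outcome (A3, Y), payoffs (14, 12).
If Echo leads: Delta's best replies are V→A4, W→A3, X→A2, Y→A3, Z→A4; Echo's induced payoffs 2, 10, 6, 12, 13; outcome (A4, Z), payoffs (15, 13).
Echo gets 13 moving first and 12 moving second, so Echo prefers to move first.

first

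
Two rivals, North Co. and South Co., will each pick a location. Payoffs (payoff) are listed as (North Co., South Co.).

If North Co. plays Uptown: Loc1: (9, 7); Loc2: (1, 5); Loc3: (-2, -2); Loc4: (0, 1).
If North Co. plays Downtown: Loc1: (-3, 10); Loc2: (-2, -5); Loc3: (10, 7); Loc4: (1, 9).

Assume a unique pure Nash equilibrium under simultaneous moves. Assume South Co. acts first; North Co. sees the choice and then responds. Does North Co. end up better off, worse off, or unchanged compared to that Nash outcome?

worse off

Work backward from North Co.'s decision.
- Loc1: North Co. compares 9, -3 and picks Uptown; South Co. would get 7.
- Loc2: North Co. compares 1, -2 and picks Uptown; South Co. would get 5.
- Loc3: North Co. compares -2, 10 and picks Downtown; South Co. would get 7.
- Loc4: North Co. compares 0, 1 and picks Downtown; South Co. would get 9.
Among 7, 5, 7, 9, the best is 9 at Loc4. Subgame-perfect outcome: (Downtown, Loc4) with payoffs (1, 9).
For the simultaneous game, intersect best replies.
North Co.'s best replies: Loc1→Uptown; Loc2→Uptown; Loc3→Downtown; Loc4→Downtown.
South Co.'s best replies: Uptown→Loc1; Downtown→Loc1.
Only (Uptown, Loc1) has each player best-responding; Nash payoffs (9, 7).
North Co. earns 1 sequentially versus 9 at the Nash outcome: worse off.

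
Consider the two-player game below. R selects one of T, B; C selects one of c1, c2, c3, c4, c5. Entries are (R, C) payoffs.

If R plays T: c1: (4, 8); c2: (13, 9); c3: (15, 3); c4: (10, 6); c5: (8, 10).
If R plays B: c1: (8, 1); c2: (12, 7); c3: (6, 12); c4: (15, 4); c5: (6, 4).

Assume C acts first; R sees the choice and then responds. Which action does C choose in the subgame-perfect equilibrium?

c5

R best-responds to each possible C move:
- c1: BR = B, leader payoff 1.
- c2: BR = T, leader payoff 9.
- c3: BR = T, leader payoff 3.
- c4: BR = B, leader payoff 4.
- c5: BR = T, leader payoff 10.
C's induced payoffs are 1, 9, 3, 4, 10, so C commits to c5. Subgame-perfect outcome: (T, c5) with payoffs (8, 10).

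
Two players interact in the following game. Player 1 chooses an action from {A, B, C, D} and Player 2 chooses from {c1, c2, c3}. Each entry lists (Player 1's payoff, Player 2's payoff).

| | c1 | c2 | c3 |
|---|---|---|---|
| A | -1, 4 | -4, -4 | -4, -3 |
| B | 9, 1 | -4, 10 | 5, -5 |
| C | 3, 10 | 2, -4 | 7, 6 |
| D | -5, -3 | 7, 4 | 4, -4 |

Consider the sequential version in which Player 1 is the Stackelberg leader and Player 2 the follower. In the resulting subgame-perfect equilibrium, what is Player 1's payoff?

Work backward from Player 2's decision.
- A: BR = c1, leader payoff -1.
- B: BR = c2, leader payoff -4.
- C: BR = c1, leader payoff 3.
- D: BR = c2, leader payoff 7.
Player 1's induced payoffs are -1, -4, 3, 7, so Player 1 commits to D. Subgame-perfect outcome: (D, c2) with payoffs (7, 4).

7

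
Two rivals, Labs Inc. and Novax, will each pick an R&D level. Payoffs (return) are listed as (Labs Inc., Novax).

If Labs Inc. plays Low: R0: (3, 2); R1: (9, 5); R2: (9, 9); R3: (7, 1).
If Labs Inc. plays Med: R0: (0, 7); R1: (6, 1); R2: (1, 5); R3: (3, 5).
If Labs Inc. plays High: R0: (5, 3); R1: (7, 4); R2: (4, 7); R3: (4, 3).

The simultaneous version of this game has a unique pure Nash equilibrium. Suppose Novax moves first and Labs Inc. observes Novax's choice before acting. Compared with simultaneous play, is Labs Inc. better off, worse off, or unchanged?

Solve by backward induction (Novax leads).
- R0: Labs Inc. compares 3, 0, 5 and picks High; Novax would get 3.
- R1: Labs Inc. compares 9, 6, 7 and picks Low; Novax would get 5.
- R2: Labs Inc. compares 9, 1, 4 and picks Low; Novax would get 9.
- R3: Labs Inc. compares 7, 3, 4 and picks Low; Novax would get 1.
Maximizing over 3, 5, 9, 1, Novax chooses R2. Subgame-perfect outcome: (Low, R2) with payoffs (9, 9).
Now find the simultaneous Nash equilibrium.
Labs Inc.'s best replies: R0→High; R1→Low; R2→Low; R3→Low.
Novax's best replies: Low→R2; Med→R0; High→R2.
The unique mutual best reply is (Low, R2), giving (9, 9).
Labs Inc. earns 9 sequentially versus 9 at the Nash outcome: unchanged.

unchanged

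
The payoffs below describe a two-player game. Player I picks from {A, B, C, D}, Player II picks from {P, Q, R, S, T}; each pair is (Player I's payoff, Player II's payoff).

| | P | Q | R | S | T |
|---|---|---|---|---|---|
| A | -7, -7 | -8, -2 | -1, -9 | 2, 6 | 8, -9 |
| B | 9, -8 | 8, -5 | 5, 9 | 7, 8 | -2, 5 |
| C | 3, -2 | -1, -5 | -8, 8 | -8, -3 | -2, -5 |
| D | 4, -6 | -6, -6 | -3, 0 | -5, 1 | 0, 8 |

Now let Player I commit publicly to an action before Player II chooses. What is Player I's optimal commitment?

Solve by backward induction (Player I leads).
- A → Player II plays S (best of -7, -2, -9, 6, -9); Player I gets 2.
- B → Player II plays R (best of -8, -5, 9, 8, 5); Player I gets 5.
- C → Player II plays R (best of -2, -5, 8, -3, -5); Player I gets -8.
- D → Player II plays T (best of -6, -6, 0, 1, 8); Player I gets 0.
Player I's induced payoffs are 2, 5, -8, 0, so Player I commits to B. Subgame-perfect outcome: (B, R) with payoffs (5, 9).

B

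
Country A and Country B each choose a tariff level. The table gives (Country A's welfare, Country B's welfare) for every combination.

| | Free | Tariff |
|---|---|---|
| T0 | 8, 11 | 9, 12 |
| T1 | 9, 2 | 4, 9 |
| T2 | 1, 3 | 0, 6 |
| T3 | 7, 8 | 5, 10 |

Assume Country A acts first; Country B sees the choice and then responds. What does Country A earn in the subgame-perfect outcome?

Solve by backward induction (Country A leads).
- T0: BR = Tariff, leader payoff 9.
- T1: BR = Tariff, leader payoff 4.
- T2: BR = Tariff, leader payoff 0.
- T3: BR = Tariff, leader payoff 5.
Among 9, 4, 0, 5, the best is 9 at T0. Subgame-perfect outcome: (T0, Tariff) with payoffs (9, 12).

9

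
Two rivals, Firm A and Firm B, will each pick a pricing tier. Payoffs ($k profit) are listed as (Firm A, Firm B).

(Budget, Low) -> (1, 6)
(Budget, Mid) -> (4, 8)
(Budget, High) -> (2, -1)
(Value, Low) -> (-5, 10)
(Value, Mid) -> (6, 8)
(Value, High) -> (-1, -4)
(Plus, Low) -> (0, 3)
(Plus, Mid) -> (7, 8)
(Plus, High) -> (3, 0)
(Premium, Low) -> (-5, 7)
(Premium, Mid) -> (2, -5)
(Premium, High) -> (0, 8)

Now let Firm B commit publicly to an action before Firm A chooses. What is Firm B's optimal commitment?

Solve by backward induction (Firm B leads).
- Low → Firm A plays Budget (best of 1, -5, 0, -5); Firm B gets 6.
- Mid → Firm A plays Plus (best of 4, 6, 7, 2); Firm B gets 8.
- High → Firm A plays Plus (best of 2, -1, 3, 0); Firm B gets 0.
Maximizing over 6, 8, 0, Firm B chooses Mid. Subgame-perfect outcome: (Plus, Mid) with payoffs (7, 8).

Mid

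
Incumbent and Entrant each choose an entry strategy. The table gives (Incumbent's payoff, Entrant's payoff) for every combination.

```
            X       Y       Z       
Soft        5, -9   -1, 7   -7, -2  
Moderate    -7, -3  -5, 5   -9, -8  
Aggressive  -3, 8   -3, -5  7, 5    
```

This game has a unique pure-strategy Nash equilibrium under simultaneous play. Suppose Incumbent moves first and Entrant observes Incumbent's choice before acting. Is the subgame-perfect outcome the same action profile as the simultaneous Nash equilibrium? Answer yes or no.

Work backward from Entrant's decision.
- Soft: Entrant compares -9, 7, -2 and picks Y; Incumbent would get -1.
- Moderate: Entrant compares -3, 5, -8 and picks Y; Incumbent would get -5.
- Aggressive: Entrant compares 8, -5, 5 and picks X; Incumbent would get -3.
Incumbent's induced payoffs are -1, -5, -3, so Incumbent commits to Soft. Subgame-perfect outcome: (Soft, Y) with payoffs (-1, 7).
Under simultaneous play:
Incumbent's best replies: X→Soft; Y→Soft; Z→Aggressive.
Entrant's best replies: Soft→Y; Moderate→Y; Aggressive→X.
The unique mutual best reply is (Soft, Y), giving (-1, 7).
Sequential outcome (Soft, Y) coincides with the Nash profile (Soft, Y).

yes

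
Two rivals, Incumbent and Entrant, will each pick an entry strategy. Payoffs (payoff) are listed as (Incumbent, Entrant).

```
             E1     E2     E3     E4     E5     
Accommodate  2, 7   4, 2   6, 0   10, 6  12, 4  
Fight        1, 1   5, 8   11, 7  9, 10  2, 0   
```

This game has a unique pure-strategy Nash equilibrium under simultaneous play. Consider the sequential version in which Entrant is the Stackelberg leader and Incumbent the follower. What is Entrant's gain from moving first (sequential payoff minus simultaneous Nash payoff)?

Work backward from Incumbent's decision.
- E1: BR = Accommodate, leader payoff 7.
- E2: BR = Fight, leader payoff 8.
- E3: BR = Fight, leader payoff 7.
- E4: BR = Accommodate, leader payoff 6.
- E5: BR = Accommodate, leader payoff 4.
Entrant's induced payoffs are 7, 8, 7, 6, 4, so Entrant commits to E2. Subgame-perfect outcome: (Fight, E2) with payoffs (5, 8).
Under simultaneous play:
Incumbent's best replies: E1→Accommodate; E2→Fight; E3→Fight; E4→Accommodate; E5→Accommodate.
Entrant's best replies: Accommodate→E1; Fight→E4.
The unique mutual best reply is (Accommodate, E1), giving (2, 7).
Entrant's commitment gain: 8 − 7 = 1.

1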